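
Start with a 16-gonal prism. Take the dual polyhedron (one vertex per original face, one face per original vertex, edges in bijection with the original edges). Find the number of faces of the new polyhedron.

32

The base solid has V = 32, E = 48, F = 18.
The dual swaps V and F and preserves E: V′ = F = 18, E′ = E = 48, F′ = V = 32.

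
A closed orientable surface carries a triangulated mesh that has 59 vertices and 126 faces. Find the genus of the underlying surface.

3

Every face is a triangle, so 2E = 3·126 = 378, giving E = 189.
χ = V − E + F = 59 − 189 + 126 = -4.
For a closed orientable surface χ = 2 − 2g, so g = (2 − (-4))/2 = 3.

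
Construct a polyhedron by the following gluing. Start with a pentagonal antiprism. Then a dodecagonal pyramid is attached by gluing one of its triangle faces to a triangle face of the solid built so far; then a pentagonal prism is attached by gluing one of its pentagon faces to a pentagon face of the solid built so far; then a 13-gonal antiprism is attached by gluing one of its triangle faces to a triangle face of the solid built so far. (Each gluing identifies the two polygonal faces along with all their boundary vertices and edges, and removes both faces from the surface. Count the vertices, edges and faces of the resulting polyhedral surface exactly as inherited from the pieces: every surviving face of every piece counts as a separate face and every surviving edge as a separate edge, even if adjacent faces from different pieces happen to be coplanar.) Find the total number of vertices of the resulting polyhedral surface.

A pentagonal antiprism: V=10, E=20, F=12.
Attach a dodecagonal pyramid (V=13, E=24, F=13) along a 3-gon: merge 3 vertices and 3 edges, delete both glued faces → V=20, E=41, F=23.
Attach a pentagonal prism (V=10, E=15, F=7) along a 5-gon: merge 5 vertices and 5 edges, delete both glued faces → V=25, E=51, F=28.
Attach a 13-gonal antiprism (V=26, E=52, F=28) along a 3-gon: merge 3 vertices and 3 edges, delete both glued faces → V=48, E=100, F=54.
Check: V − E + F = 48 − 100 + 54 = 2.

48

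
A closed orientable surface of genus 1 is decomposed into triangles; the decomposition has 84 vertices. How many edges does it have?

252

χ = 2 − 2·1 = 0, and every face is a triangle so 3F = 2E.
V − E + F = 0 with E = 3F/2 gives 84 − (3/2 − 1)·F = 0, so F = 168 and E = 252.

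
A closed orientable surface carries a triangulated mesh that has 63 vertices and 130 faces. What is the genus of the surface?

2

Every face is a triangle, so 2E = 3·130 = 390, giving E = 195.
χ = V − E + F = 63 − 195 + 130 = -2.
For a closed orientable surface χ = 2 − 2g, so g = (2 − (-2))/2 = 2.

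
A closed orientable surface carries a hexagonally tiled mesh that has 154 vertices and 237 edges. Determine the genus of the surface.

Every face is a hexagon and each edge borders two faces, so 6F = 2·237, giving F = 79.
χ = V − E + F = 154 − 237 + 79 = -4.
For a closed orientable surface χ = 2 − 2g, so g = (2 − (-4))/2 = 3.

3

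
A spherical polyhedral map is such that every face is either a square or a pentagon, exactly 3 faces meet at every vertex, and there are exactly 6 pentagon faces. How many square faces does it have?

Let x be the number of squares; then F = 6 + x.
Edge–face incidences: 2E = 5·6 + 4·x = 30 + 4x.
Every vertex has degree 3, so 3V = 2E.
Euler: V − E + F = 2 ⇒ (2E)/3 − E + (6 + x) = 2.
Multiply by 6: 2·(2E) − 3·(2E) + 6·(6 + x) = 12, i.e. 36 + 6x − (30 + 4x) = 12.
Collecting terms: 2x + 6 = 12, so 2x = 6, so x = 3.
Then 2E = 30 + 4·3 = 42, so E = 21, V = 2E/3 = 14, F = 6 + 3 = 9.

3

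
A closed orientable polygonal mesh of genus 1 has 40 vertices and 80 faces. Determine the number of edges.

For a closed orientable surface of genus 1, χ = 2 − 2·1 = 0.
E = V + F − (0) = 40 + 80 − (0) = 120.

120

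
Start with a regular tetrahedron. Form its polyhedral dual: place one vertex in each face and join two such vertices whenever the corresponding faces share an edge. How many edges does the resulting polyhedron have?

6

The base solid has V = 4, E = 6, F = 4.
The dual swaps V and F and preserves E: V′ = F = 4, E′ = E = 6, F′ = V = 4.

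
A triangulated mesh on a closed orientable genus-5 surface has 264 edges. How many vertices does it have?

χ = 2 − 2·5 = -8, and every face is a triangle so 3F = 2E.
F = 2E/3 = 176. Then V = -8 + E − F = -8 + 264 − 176 = 80.

80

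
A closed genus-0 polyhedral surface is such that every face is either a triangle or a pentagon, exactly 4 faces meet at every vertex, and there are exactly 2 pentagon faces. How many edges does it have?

Let x be the number of triangles; then F = 2 + x.
Edge–face incidences: 2E = 5·2 + 3·x = 10 + 3x.
Every vertex has degree 4, so 4V = 2E.
Euler: V − E + F = 2 ⇒ (2E)/4 − E + (2 + x) = 2.
Multiply by 8: 2·(2E) − 4·(2E) + 8·(2 + x) = 16, i.e. 16 + 8x − 2·(10 + 3x) = 16.
Collecting terms: 2x − 4 = 16, so 2x = 20, so x = 10.
Then 2E = 10 + 3·10 = 40, so E = 20, V = 2E/4 = 10, F = 2 + 10 = 12.

20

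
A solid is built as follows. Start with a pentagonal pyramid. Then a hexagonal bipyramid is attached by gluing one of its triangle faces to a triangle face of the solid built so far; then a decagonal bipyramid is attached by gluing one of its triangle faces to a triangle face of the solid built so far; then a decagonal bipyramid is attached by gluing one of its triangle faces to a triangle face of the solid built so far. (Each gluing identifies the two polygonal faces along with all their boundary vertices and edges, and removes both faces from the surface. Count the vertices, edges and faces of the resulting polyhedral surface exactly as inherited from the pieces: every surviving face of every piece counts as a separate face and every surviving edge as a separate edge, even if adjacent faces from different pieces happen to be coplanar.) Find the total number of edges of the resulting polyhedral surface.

79

A pentagonal pyramid: V=6, E=10, F=6.
Attach a hexagonal bipyramid (V=8, E=18, F=12) along a 3-gon: merge 3 vertices and 3 edges, delete both glued faces → V=11, E=25, F=16.
Attach a decagonal bipyramid (V=12, E=30, F=20) along a 3-gon: merge 3 vertices and 3 edges, delete both glued faces → V=20, E=52, F=34.
Attach a decagonal bipyramid (V=12, E=30, F=20) along a 3-gon: merge 3 vertices and 3 edges, delete both glued faces → V=29, E=79, F=52.
Check: V − E + F = 29 − 79 + 52 = 2.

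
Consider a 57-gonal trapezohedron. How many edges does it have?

The n-trapezohedron (dual of the n-antiprism) has V = 2·57 + 2 = 116, E = 4·57 = 228, F = 2·57 = 114.

228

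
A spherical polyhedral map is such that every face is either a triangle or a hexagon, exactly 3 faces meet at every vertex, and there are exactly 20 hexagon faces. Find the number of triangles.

4

Let x be the number of triangles; then F = 20 + x.
Edge–face incidences: 2E = 6·20 + 3·x = 120 + 3x.
Every vertex has degree 3, so 3V = 2E.
Euler: V − E + F = 2 ⇒ (2E)/3 − E + (20 + x) = 2.
Multiply by 6: 2·(2E) − 3·(2E) + 6·(20 + x) = 12, i.e. 120 + 6x − (120 + 3x) = 12.
Collecting terms: 3x = 12, so x = 4.
Then 2E = 120 + 3·4 = 132, so E = 66, V = 2E/3 = 44, F = 20 + 4 = 24.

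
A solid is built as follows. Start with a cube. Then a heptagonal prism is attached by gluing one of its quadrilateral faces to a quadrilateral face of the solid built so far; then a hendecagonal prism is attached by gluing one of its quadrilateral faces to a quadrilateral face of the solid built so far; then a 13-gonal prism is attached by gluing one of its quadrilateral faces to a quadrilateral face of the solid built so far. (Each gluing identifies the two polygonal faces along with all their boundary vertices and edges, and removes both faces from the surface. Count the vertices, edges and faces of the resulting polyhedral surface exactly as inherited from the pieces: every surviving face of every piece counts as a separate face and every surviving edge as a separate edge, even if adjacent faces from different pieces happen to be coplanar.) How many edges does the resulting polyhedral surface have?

93

A cube: V=8, E=12, F=6.
Attach a heptagonal prism (V=14, E=21, F=9) along a 4-gon: merge 4 vertices and 4 edges, delete both glued faces → V=18, E=29, F=13.
Attach a hendecagonal prism (V=22, E=33, F=13) along a 4-gon: merge 4 vertices and 4 edges, delete both glued faces → V=36, E=58, F=24.
Attach a 13-gonal prism (V=26, E=39, F=15) along a 4-gon: merge 4 vertices and 4 edges, delete both glued faces → V=58, E=93, F=37.
Check: V − E + F = 58 − 93 + 37 = 2.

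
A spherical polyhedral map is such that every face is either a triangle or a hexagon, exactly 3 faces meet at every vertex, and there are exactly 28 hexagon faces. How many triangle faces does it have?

4

Let x be the number of triangles; then F = 28 + x.
Edge–face incidences: 2E = 6·28 + 3·x = 168 + 3x.
Every vertex has degree 3, so 3V = 2E.
Euler: V − E + F = 2 ⇒ (2E)/3 − E + (28 + x) = 2.
Multiply by 6: 2·(2E) − 3·(2E) + 6·(28 + x) = 12, i.e. 168 + 6x − (168 + 3x) = 12.
Collecting terms: 3x = 12, so x = 4.
Then 2E = 168 + 3·4 = 180, so E = 90, V = 2E/3 = 60, F = 28 + 4 = 32.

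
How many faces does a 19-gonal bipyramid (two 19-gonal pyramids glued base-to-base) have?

A bipyramid over an n-gon has 2n triangular faces and n + 2 vertices: V = 19 + 2 = 21, E = 3·19 = 57, F = 2·19 = 38.

38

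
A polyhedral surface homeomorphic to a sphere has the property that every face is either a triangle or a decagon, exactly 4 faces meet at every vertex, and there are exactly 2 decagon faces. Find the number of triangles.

20

Let x be the number of triangles; then F = 2 + x.
Edge–face incidences: 2E = 10·2 + 3·x = 20 + 3x.
Every vertex has degree 4, so 4V = 2E.
Euler: V − E + F = 2 ⇒ (2E)/4 − E + (2 + x) = 2.
Multiply by 8: 2·(2E) − 4·(2E) + 8·(2 + x) = 16, i.e. 16 + 8x − 2·(20 + 3x) = 16.
Collecting terms: 2x − 24 = 16, so 2x = 40, so x = 20.
Then 2E = 20 + 3·20 = 80, so E = 40, V = 2E/4 = 20, F = 2 + 20 = 22.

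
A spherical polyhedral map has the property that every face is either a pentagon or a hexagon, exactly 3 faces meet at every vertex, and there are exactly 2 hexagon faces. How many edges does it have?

Let x be the number of pentagons; then F = 2 + x.
Edge–face incidences: 2E = 6·2 + 5·x = 12 + 5x.
Every vertex has degree 3, so 3V = 2E.
Euler: V − E + F = 2 ⇒ (2E)/3 − E + (2 + x) = 2.
Multiply by 6: 2·(2E) − 3·(2E) + 6·(2 + x) = 12, i.e. 12 + 6x − (12 + 5x) = 12.
Collecting terms: x = 12.
Then 2E = 12 + 5·12 = 72, so E = 36, V = 2E/3 = 24, F = 2 + 12 = 14.

36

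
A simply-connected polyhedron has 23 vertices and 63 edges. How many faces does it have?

42

Here V − E + F = 2.
F = 2 − V + E = 2 − 23 + 63 = 42.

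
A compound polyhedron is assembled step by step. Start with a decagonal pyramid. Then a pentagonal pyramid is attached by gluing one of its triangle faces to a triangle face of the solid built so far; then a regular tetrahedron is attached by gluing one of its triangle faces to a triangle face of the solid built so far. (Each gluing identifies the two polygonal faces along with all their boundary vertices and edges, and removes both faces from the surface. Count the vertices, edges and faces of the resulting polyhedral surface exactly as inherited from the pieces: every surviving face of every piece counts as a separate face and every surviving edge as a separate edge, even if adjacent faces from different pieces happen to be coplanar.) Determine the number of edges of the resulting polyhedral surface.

30

A decagonal pyramid: V=11, E=20, F=11.
Attach a pentagonal pyramid (V=6, E=10, F=6) along a 3-gon: merge 3 vertices and 3 edges, delete both glued faces → V=14, E=27, F=15.
Attach a regular tetrahedron (V=4, E=6, F=4) along a 3-gon: merge 3 vertices and 3 edges, delete both glued faces → V=15, E=30, F=17.
Check: V − E + F = 15 − 30 + 17 = 2.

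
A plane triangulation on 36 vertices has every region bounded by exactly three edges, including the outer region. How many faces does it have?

In a plane triangulation 3F = 2E and V − E + F = 2, so F = 2V − 4 = 2·36 − 4 = 68.

68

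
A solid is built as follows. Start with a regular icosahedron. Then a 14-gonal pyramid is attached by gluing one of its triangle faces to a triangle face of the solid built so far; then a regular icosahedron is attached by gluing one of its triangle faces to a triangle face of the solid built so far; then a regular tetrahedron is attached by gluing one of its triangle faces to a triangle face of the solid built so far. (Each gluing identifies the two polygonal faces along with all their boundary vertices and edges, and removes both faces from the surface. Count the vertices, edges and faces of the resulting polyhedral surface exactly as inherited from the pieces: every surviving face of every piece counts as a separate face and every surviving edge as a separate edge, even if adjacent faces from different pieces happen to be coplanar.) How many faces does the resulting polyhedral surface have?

A regular icosahedron: V=12, E=30, F=20.
Attach a 14-gonal pyramid (V=15, E=28, F=15) along a 3-gon: merge 3 vertices and 3 edges, delete both glued faces → V=24, E=55, F=33.
Attach a regular icosahedron (V=12, E=30, F=20) along a 3-gon: merge 3 vertices and 3 edges, delete both glued faces → V=33, E=82, F=51.
Attach a regular tetrahedron (V=4, E=6, F=4) along a 3-gon: merge 3 vertices and 3 edges, delete both glued faces → V=34, E=85, F=53.
Check: V − E + F = 34 − 85 + 53 = 2.

53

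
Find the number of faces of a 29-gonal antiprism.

60

An antiprism on an n-gon has two n-gon caps and 2n triangles: V = 2·29 = 58, E = 4·29 = 116, F = 2·29 + 2 = 60.
Check: V − E + F = 58 − 116 + 60 = 2.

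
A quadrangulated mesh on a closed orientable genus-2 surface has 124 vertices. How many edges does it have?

252

χ = 2 − 2·2 = -2, and every face is a square so 4F = 2E.
V − E + F = -2 with E = 4F/2 gives 124 − (4/2 − 1)·F = -2, so F = 126 and E = 252.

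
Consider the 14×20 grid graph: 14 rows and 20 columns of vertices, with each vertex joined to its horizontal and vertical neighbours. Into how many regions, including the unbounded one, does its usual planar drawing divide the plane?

248

The grid has V = 14·20 = 280 vertices and E = 14·19 + 20·13 = 526 edges.
F = 2 − V + E = 2 − 280 + 526 = 248.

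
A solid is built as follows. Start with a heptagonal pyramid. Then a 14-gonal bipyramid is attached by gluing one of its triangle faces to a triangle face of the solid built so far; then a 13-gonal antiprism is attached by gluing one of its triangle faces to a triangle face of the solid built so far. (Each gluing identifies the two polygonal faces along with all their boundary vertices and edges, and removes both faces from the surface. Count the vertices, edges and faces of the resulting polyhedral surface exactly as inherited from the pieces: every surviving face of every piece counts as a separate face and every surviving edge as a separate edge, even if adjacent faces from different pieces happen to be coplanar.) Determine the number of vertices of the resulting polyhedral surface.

A heptagonal pyramid: V=8, E=14, F=8.
Attach a 14-gonal bipyramid (V=16, E=42, F=28) along a 3-gon: merge 3 vertices and 3 edges, delete both glued faces → V=21, E=53, F=34.
Attach a 13-gonal antiprism (V=26, E=52, F=28) along a 3-gon: merge 3 vertices and 3 edges, delete both glued faces → V=44, E=102, F=60.
Check: V − E + F = 44 − 102 + 60 = 2.

44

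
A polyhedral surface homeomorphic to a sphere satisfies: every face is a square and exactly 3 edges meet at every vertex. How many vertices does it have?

Each face has 4 edges and each edge borders two faces, so 2E = 4F.
Each vertex has degree 3, so 3V = 2E and hence V = 4F/3.
Euler: V − E + F = 2 ⇒ (4F/3) − (4F/2) + F = 2.
Multiply by 6: (8 − 12 + 6)F = 12, i.e. 2F = 12.
So F = 6, E = 4·6/2 = 12, V = 4·6/3 = 8.

8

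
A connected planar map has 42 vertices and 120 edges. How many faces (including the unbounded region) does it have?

Euler's formula for a connected plane graph: V − E + F = 2, so F = 2 − 42 + 120 = 80.

80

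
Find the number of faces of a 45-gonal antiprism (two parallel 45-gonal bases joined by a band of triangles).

An antiprism on an n-gon has two n-gon caps and 2n triangles: V = 2·45 = 90, E = 4·45 = 180, F = 2·45 + 2 = 92.

92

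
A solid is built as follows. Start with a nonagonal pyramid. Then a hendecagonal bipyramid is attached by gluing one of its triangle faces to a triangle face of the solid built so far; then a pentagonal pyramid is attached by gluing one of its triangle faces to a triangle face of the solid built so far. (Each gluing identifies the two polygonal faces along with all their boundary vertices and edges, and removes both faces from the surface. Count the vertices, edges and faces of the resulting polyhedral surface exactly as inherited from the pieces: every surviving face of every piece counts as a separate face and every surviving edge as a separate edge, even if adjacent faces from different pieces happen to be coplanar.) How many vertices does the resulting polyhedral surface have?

23

A nonagonal pyramid: V=10, E=18, F=10.
Attach a hendecagonal bipyramid (V=13, E=33, F=22) along a 3-gon: merge 3 vertices and 3 edges, delete both glued faces → V=20, E=48, F=30.
Attach a pentagonal pyramid (V=6, E=10, F=6) along a 3-gon: merge 3 vertices and 3 edges, delete both glued faces → V=23, E=55, F=34.
Check: V − E + F = 23 − 55 + 34 = 2.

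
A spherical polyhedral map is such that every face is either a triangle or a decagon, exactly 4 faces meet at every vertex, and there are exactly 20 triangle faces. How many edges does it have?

40

Let x be the number of decagons; then F = 20 + x.
Edge–face incidences: 2E = 3·20 + 10·x = 60 + 10x.
Every vertex has degree 4, so 4V = 2E.
Euler: V − E + F = 2 ⇒ (2E)/4 − E + (20 + x) = 2.
Multiply by 8: 2·(2E) − 4·(2E) + 8·(20 + x) = 16, i.e. 160 + 8x − 2·(60 + 10x) = 16.
Collecting terms: −12x + 40 = 16, so −12x = −24, so x = 2.
Then 2E = 60 + 10·2 = 80, so E = 40, V = 2E/4 = 20, F = 20 + 2 = 22.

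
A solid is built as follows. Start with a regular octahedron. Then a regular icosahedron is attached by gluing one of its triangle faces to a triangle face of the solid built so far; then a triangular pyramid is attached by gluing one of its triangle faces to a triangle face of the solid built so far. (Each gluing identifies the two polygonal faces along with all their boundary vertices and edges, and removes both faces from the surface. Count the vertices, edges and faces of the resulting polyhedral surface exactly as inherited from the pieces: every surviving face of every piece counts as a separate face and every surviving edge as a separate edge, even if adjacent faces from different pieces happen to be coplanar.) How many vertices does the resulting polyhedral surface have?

A regular octahedron: V=6, E=12, F=8.
Attach a regular icosahedron (V=12, E=30, F=20) along a 3-gon: merge 3 vertices and 3 edges, delete both glued faces → V=15, E=39, F=26.
Attach a triangular pyramid (V=4, E=6, F=4) along a 3-gon: merge 3 vertices and 3 edges, delete both glued faces → V=16, E=42, F=28.
Check: V − E + F = 16 − 42 + 28 = 2.

16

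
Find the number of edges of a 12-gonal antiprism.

An antiprism on an n-gon has two n-gon caps and 2n triangles: V = 2·12 = 24, E = 4·12 = 48, F = 2·12 + 2 = 26.
Check: V − E + F = 24 − 48 + 26 = 2.

48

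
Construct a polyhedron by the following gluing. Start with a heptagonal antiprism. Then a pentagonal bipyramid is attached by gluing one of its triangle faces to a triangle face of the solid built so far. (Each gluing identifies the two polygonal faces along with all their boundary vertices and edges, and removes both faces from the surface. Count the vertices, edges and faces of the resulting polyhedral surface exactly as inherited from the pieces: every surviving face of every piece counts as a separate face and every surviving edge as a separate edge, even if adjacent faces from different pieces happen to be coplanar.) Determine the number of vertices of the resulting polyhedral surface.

18

A heptagonal antiprism: V=14, E=28, F=16.
Attach a pentagonal bipyramid (V=7, E=15, F=10) along a 3-gon: merge 3 vertices and 3 edges, delete both glued faces → V=18, E=40, F=24.
Check: V − E + F = 18 − 40 + 24 = 2.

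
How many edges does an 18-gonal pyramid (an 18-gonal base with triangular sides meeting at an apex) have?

36

A pyramid on an n-gon base has one n-gon and n triangles: V = 18 + 1 = 19, E = 2·18 = 36, F = 18 + 1 = 19.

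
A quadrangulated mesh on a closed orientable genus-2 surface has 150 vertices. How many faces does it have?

χ = 2 − 2·2 = -2, and every face is a square so 4F = 2E.
V − E + F = -2 with E = 4F/2 gives 150 − (4/2 − 1)·F = -2, so F = 152 and E = 304.

152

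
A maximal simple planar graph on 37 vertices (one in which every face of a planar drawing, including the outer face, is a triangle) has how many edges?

In a plane triangulation 3F = 2E and V − E + F = 2, so E = 3V − 6 = 3·37 − 6 = 105.

105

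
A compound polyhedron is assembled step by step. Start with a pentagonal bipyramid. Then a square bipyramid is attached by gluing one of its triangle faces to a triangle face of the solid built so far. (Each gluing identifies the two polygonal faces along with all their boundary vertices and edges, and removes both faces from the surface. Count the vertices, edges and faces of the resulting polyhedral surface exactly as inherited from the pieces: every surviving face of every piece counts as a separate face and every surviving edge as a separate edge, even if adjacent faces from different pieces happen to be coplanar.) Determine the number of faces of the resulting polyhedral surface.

16

A pentagonal bipyramid: V=7, E=15, F=10.
Attach a square bipyramid (V=6, E=12, F=8) along a 3-gon: merge 3 vertices and 3 edges, delete both glued faces → V=10, E=24, F=16.
Check: V − E + F = 10 − 24 + 16 = 2.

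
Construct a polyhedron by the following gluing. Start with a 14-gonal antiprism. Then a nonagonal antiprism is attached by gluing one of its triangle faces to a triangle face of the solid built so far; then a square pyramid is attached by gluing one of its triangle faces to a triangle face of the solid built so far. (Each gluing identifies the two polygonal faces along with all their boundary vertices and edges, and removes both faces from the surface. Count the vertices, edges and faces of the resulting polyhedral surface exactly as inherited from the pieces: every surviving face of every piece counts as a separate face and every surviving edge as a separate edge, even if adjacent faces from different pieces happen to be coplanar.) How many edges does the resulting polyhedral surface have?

A 14-gonal antiprism: V=28, E=56, F=30.
Attach a nonagonal antiprism (V=18, E=36, F=20) along a 3-gon: merge 3 vertices and 3 edges, delete both glued faces → V=43, E=89, F=48.
Attach a square pyramid (V=5, E=8, F=5) along a 3-gon: merge 3 vertices and 3 edges, delete both glued faces → V=45, E=94, F=51.
Check: V − E + F = 45 − 94 + 51 = 2.

94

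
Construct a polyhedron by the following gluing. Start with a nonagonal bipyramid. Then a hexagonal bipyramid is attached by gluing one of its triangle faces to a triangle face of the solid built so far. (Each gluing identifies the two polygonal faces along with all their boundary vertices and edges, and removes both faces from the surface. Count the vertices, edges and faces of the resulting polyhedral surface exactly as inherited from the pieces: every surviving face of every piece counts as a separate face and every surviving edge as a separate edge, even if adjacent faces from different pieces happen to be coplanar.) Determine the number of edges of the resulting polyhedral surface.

42

A nonagonal bipyramid: V=11, E=27, F=18.
Attach a hexagonal bipyramid (V=8, E=18, F=12) along a 3-gon: merge 3 vertices and 3 edges, delete both glued faces → V=16, E=42, F=28.
Check: V − E + F = 16 − 42 + 28 = 2.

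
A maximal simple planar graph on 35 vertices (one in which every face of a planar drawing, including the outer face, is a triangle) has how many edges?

In a plane triangulation 3F = 2E and V − E + F = 2, so E = 3V − 6 = 3·35 − 6 = 99.

99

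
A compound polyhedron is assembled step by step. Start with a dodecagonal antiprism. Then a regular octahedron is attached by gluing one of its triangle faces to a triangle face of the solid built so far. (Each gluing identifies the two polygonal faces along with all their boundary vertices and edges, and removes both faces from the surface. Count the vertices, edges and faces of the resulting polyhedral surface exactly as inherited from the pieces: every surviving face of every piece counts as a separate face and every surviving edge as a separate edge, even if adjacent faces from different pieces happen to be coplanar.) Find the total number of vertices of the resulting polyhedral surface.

A dodecagonal antiprism: V=24, E=48, F=26.
Attach a regular octahedron (V=6, E=12, F=8) along a 3-gon: merge 3 vertices and 3 edges, delete both glued faces → V=27, E=57, F=32.
Check: V − E + F = 27 − 57 + 32 = 2.

27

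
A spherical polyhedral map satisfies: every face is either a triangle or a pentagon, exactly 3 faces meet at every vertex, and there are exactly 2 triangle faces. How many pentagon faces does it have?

6

Let x be the number of pentagons; then F = 2 + x.
Edge–face incidences: 2E = 3·2 + 5·x = 6 + 5x.
Every vertex has degree 3, so 3V = 2E.
Euler: V − E + F = 2 ⇒ (2E)/3 − E + (2 + x) = 2.
Multiply by 6: 2·(2E) − 3·(2E) + 6·(2 + x) = 12, i.e. 12 + 6x − (6 + 5x) = 12.
Collecting terms: x + 6 = 12, so x = 6.
Then 2E = 6 + 5·6 = 36, so E = 18, V = 2E/3 = 12, F = 2 + 6 = 8.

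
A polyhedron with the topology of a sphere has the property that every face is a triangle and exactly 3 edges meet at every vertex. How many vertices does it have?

Each face has 3 edges and each edge borders two faces, so 2E = 3F.
Each vertex has degree 3, so 3V = 2E and hence V = 3F/3.
Euler: V − E + F = 2 ⇒ (3F/3) − (3F/2) + F = 2.
Multiply by 6: (6 − 9 + 6)F = 12, i.e. 3F = 12.
So F = 4, E = 3·4/2 = 6, V = 3·4/3 = 4.

4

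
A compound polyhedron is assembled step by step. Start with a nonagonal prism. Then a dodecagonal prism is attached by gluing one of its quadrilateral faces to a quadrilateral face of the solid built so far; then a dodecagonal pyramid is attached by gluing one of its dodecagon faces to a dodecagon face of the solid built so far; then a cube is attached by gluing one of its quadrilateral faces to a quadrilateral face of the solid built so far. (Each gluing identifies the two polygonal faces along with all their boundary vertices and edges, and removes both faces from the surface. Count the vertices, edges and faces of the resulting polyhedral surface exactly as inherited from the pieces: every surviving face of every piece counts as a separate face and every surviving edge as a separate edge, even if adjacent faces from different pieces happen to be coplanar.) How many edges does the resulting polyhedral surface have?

79

A nonagonal prism: V=18, E=27, F=11.
Attach a dodecagonal prism (V=24, E=36, F=14) along a 4-gon: merge 4 vertices and 4 edges, delete both glued faces → V=38, E=59, F=23.
Attach a dodecagonal pyramid (V=13, E=24, F=13) along a 12-gon: merge 12 vertices and 12 edges, delete both glued faces → V=39, E=71, F=34.
Attach a cube (V=8, E=12, F=6) along a 4-gon: merge 4 vertices and 4 edges, delete both glued faces → V=43, E=79, F=38.
Check: V − E + F = 43 − 79 + 38 = 2.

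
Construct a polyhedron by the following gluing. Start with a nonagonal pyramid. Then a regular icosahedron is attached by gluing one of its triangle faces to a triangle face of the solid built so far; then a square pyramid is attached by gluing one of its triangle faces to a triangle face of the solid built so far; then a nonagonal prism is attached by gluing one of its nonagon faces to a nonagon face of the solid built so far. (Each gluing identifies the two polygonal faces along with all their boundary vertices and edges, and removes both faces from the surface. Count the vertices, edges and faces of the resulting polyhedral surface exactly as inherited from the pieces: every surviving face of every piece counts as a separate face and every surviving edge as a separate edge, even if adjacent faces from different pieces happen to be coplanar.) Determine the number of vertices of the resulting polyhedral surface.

30

A nonagonal pyramid: V=10, E=18, F=10.
Attach a regular icosahedron (V=12, E=30, F=20) along a 3-gon: merge 3 vertices and 3 edges, delete both glued faces → V=19, E=45, F=28.
Attach a square pyramid (V=5, E=8, F=5) along a 3-gon: merge 3 vertices and 3 edges, delete both glued faces → V=21, E=50, F=31.
Attach a nonagonal prism (V=18, E=27, F=11) along a 9-gon: merge 9 vertices and 9 edges, delete both glued faces → V=30, E=68, F=40.
Check: V − E + F = 30 − 68 + 40 = 2.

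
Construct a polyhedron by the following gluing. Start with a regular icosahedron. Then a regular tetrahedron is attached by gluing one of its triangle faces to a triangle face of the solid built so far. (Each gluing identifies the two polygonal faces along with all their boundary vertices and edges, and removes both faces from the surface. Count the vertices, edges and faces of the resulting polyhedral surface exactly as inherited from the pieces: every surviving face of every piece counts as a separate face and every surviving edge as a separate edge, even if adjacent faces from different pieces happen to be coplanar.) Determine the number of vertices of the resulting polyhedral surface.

A regular icosahedron: V=12, E=30, F=20.
Attach a regular tetrahedron (V=4, E=6, F=4) along a 3-gon: merge 3 vertices and 3 edges, delete both glued faces → V=13, E=33, F=22.
Check: V − E + F = 13 − 33 + 22 = 2.

13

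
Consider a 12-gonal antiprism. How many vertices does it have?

24

An antiprism on an n-gon has two n-gon caps and 2n triangles: V = 2·12 = 24, E = 4·12 = 48, F = 2·12 + 2 = 26.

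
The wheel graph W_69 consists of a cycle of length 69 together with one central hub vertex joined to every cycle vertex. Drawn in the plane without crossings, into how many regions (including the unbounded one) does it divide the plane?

70

W_69 has V = 69 + 1 = 70 vertices and E = 2·69 = 138 edges.
By Euler's formula F = 2 − V + E = 2 − 70 + 138 = 70.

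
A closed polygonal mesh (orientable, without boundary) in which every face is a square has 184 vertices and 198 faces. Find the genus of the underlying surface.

8

Every face is a square, so 2E = 4·198 = 792, giving E = 396.
χ = V − E + F = 184 − 396 + 198 = -14.
For a closed orientable surface χ = 2 − 2g, so g = (2 − (-14))/2 = 8.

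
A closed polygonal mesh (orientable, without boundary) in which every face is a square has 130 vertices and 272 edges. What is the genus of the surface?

4

Every face is a square and each edge borders two faces, so 4F = 2·272, giving F = 136.
χ = V − E + F = 130 − 272 + 136 = -6.
For a closed orientable surface χ = 2 − 2g, so g = (2 − (-6))/2 = 4.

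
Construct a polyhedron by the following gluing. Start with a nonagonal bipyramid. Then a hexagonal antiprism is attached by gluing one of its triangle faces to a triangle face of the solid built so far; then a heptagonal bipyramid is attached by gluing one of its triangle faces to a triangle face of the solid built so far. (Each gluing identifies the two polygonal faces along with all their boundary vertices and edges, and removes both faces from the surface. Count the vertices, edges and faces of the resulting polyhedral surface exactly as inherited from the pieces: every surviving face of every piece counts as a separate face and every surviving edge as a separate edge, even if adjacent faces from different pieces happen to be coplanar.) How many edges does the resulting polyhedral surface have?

66

A nonagonal bipyramid: V=11, E=27, F=18.
Attach a hexagonal antiprism (V=12, E=24, F=14) along a 3-gon: merge 3 vertices and 3 edges, delete both glued faces → V=20, E=48, F=30.
Attach a heptagonal bipyramid (V=9, E=21, F=14) along a 3-gon: merge 3 vertices and 3 edges, delete both glued faces → V=26, E=66, F=42.
Check: V − E + F = 26 − 66 + 42 = 2.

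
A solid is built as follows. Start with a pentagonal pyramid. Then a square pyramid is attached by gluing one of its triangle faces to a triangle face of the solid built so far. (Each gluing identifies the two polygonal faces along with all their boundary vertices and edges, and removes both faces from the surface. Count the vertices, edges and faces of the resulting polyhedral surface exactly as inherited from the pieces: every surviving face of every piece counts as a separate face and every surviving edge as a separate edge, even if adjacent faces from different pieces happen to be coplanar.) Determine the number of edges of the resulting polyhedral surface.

A pentagonal pyramid: V=6, E=10, F=6.
Attach a square pyramid (V=5, E=8, F=5) along a 3-gon: merge 3 vertices and 3 edges, delete both glued faces → V=8, E=15, F=9.
Check: V − E + F = 8 − 15 + 9 = 2.

15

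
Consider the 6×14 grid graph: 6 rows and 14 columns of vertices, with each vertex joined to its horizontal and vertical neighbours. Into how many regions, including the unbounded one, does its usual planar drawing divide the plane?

The grid has V = 6·14 = 84 vertices and E = 6·13 + 14·5 = 148 edges.
F = 2 − V + E = 2 − 84 + 148 = 66.

66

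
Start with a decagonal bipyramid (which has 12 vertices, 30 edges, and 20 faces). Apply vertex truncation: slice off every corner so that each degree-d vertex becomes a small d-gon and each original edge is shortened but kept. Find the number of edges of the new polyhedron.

Truncation replaces each original edge-end by a new vertex, so V′ = 2E = 60.
Each original edge survives, and each old vertex of degree d contributes d new edges; summing degrees gives Σd = 2E, so E′ = E + 2E = 3E = 90.
Each original face survives and each original vertex becomes one new face: F′ = F + V = 32.

90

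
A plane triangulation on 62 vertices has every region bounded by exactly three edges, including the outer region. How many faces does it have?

In a plane triangulation 3F = 2E and V − E + F = 2, so F = 2V − 4 = 2·62 − 4 = 120.

120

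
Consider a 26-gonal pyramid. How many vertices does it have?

A pyramid on an n-gon base has one n-gon and n triangles: V = 26 + 1 = 27, E = 2·26 = 52, F = 26 + 1 = 27.

27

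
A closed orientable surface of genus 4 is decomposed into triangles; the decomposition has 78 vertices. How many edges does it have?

χ = 2 − 2·4 = -6, and every face is a triangle so 3F = 2E.
V − E + F = -6 with E = 3F/2 gives 78 − (3/2 − 1)·F = -6, so F = 168 and E = 252.

252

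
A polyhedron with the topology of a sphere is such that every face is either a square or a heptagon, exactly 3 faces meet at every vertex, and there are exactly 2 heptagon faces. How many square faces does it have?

Let x be the number of squares; then F = 2 + x.
Edge–face incidences: 2E = 7·2 + 4·x = 14 + 4x.
Every vertex has degree 3, so 3V = 2E.
Euler: V − E + F = 2 ⇒ (2E)/3 − E + (2 + x) = 2.
Multiply by 6: 2·(2E) − 3·(2E) + 6·(2 + x) = 12, i.e. 12 + 6x − (14 + 4x) = 12.
Collecting terms: 2x − 2 = 12, so 2x = 14, so x = 7.
Then 2E = 14 + 4·7 = 42, so E = 21, V = 2E/3 = 14, F = 2 + 7 = 9.

7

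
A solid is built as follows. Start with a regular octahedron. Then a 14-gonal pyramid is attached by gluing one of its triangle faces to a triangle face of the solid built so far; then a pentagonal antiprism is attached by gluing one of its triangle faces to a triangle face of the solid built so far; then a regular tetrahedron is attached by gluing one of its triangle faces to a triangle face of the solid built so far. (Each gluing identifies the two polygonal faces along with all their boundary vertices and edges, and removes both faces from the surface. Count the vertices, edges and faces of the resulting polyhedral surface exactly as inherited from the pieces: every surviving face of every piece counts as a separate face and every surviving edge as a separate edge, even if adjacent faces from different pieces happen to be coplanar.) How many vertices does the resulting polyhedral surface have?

26

A regular octahedron: V=6, E=12, F=8.
Attach a 14-gonal pyramid (V=15, E=28, F=15) along a 3-gon: merge 3 vertices and 3 edges, delete both glued faces → V=18, E=37, F=21.
Attach a pentagonal antiprism (V=10, E=20, F=12) along a 3-gon: merge 3 vertices and 3 edges, delete both glued faces → V=25, E=54, F=31.
Attach a regular tetrahedron (V=4, E=6, F=4) along a 3-gon: merge 3 vertices and 3 edges, delete both glued faces → V=26, E=57, F=33.
Check: V − E + F = 26 − 57 + 33 = 2.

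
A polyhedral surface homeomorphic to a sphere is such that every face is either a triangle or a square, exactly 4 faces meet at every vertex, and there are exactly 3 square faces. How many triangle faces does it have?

8

Let x be the number of triangles; then F = 3 + x.
Edge–face incidences: 2E = 4·3 + 3·x = 12 + 3x.
Every vertex has degree 4, so 4V = 2E.
Euler: V − E + F = 2 ⇒ (2E)/4 − E + (3 + x) = 2.
Multiply by 8: 2·(2E) − 4·(2E) + 8·(3 + x) = 16, i.e. 24 + 8x − 2·(12 + 3x) = 16.
Collecting terms: 2x = 16, so x = 8.
Then 2E = 12 + 3·8 = 36, so E = 18, V = 2E/4 = 9, F = 3 + 8 = 11.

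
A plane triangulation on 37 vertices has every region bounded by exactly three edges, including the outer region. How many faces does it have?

70

In a plane triangulation 3F = 2E and V − E + F = 2, so F = 2V − 4 = 2·37 − 4 = 70.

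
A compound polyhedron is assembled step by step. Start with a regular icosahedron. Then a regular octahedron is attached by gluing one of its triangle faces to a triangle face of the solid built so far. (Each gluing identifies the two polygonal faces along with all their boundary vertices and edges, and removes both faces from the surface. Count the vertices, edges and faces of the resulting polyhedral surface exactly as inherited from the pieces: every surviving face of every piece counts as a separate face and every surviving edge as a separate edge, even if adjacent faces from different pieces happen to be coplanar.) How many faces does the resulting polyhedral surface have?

26

A regular icosahedron: V=12, E=30, F=20.
Attach a regular octahedron (V=6, E=12, F=8) along a 3-gon: merge 3 vertices and 3 edges, delete both glued faces → V=15, E=39, F=26.
Check: V − E + F = 15 − 39 + 26 = 2.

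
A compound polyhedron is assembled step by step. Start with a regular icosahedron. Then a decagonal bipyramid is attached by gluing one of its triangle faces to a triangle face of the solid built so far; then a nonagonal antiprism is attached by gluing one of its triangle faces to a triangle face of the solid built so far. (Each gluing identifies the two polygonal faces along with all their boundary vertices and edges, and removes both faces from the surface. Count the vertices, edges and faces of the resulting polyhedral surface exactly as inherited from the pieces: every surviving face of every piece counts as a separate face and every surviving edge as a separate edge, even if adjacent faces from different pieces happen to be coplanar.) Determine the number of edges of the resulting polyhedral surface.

A regular icosahedron: V=12, E=30, F=20.
Attach a decagonal bipyramid (V=12, E=30, F=20) along a 3-gon: merge 3 vertices and 3 edges, delete both glued faces → V=21, E=57, F=38.
Attach a nonagonal antiprism (V=18, E=36, F=20) along a 3-gon: merge 3 vertices and 3 edges, delete both glued faces → V=36, E=90, F=56.
Check: V − E + F = 36 − 90 + 56 = 2.

90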